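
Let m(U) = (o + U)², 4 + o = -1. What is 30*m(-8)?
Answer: 5070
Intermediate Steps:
o = -5 (o = -4 - 1 = -5)
m(U) = (-5 + U)²
30*m(-8) = 30*(-5 - 8)² = 30*(-13)² = 30*169 = 5070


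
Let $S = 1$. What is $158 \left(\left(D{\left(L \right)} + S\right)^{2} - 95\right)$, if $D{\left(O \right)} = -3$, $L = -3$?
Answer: $-14378$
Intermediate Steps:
$158 \left(\left(D{\left(L \right)} + S\right)^{2} - 95\right) = 158 \left(\left(-3 + 1\right)^{2} - 95\right) = 158 \left(\left(-2\right)^{2} - 95\right) = 158 \left(4 - 95\right) = 158 \left(-91\right) = -14378$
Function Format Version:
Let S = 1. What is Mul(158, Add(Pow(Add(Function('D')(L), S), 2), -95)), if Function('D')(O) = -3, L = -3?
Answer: -14378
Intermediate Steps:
Mul(158, Add(Pow(Add(Function('D')(L), S), 2), -95)) = Mul(158, Add(Pow(Add(-3, 1), 2), -95)) = Mul(158, Add(Pow(-2, 2), -95)) = Mul(158, Add(4, -95)) = Mul(158, -91) = -14378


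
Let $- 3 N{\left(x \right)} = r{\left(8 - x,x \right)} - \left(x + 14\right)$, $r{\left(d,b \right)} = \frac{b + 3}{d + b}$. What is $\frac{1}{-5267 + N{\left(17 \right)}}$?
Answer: $- \frac{2}{10515} \approx -0.0001902$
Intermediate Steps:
$r{\left(d,b \right)} = \frac{3 + b}{b + d}$
$N{\left(x \right)} = \frac{109}{24} + \frac{7 x}{24}$ ($N{\left(x \right)} = - \frac{\frac{3 + x}{x - \left(-8 + x\right)} - \left(x + 14\right)}{3} = - \frac{\frac{3 + x}{8} - \left(14 + x\right)}{3} = - \frac{\left(\frac{3}{8} + \frac{x}{8}\right) - \left(14 + x\right)}{3} = - \frac{- \frac{109}{8} - \frac{7 x}{8}}{3} = \frac{109}{24} + \frac{7 x}{24}$)
$\frac{1}{-5267 + N{\left(17 \right)}} = \frac{1}{-5267 + \left(\frac{109}{24} + \frac{7}{24} \cdot 17\right)} = \frac{1}{-5267 + \left(\frac{109}{24} + \frac{119}{24}\right)} = \frac{1}{-5267 + \frac{19}{2}} = \frac{1}{- \frac{10515}{2}} = - \frac{2}{10515}$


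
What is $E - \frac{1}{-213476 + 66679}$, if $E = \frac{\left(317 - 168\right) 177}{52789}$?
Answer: $\frac{3871530070}{7749266833} \approx 0.4996$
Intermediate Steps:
$E = \frac{26373}{52789}$ ($E = 149 \cdot 177 \cdot \frac{1}{52789} = 26373 \cdot \frac{1}{52789} = \frac{26373}{52789} \approx 0.49959$)
$E - \frac{1}{-213476 + 66679} = \frac{26373}{52789} - \frac{1}{-213476 + 66679} = \frac{26373}{52789} - \frac{1}{-146797} = \frac{26373}{52789} - - \frac{1}{146797} = \frac{26373}{52789} + \frac{1}{146797} = \frac{3871530070}{7749266833}$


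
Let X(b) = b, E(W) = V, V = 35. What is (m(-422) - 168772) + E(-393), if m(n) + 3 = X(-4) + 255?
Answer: -168489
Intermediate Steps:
E(W) = 35
m(n) = 248 (m(n) = -3 + (-4 + 255) = -3 + 251 = 248)
(m(-422) - 168772) + E(-393) = (248 - 168772) + 35 = -168524 + 35 = -168489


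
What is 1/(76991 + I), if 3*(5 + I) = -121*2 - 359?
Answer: 3/230357 ≈ 1.3023e-5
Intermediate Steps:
I = -616/3 (I = -5 + (-121*2 - 359)/3 = -5 + (-242 - 359)/3 = -5 + (1/3)*(-601) = -5 - 601/3 = -616/3 ≈ -205.33)
1/(76991 + I) = 1/(76991 - 616/3) = 1/(230357/3) = 3/230357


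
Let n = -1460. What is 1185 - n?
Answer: 2645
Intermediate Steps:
1185 - n = 1185 - 1*(-1460) = 1185 + 1460 = 2645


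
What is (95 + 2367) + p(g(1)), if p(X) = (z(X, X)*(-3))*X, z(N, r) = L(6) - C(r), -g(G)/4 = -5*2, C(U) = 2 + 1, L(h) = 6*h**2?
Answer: -23098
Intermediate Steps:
C(U) = 3
g(G) = 40 (g(G) = -(-20)*2 = -4*(-10) = 40)
z(N, r) = 213 (z(N, r) = 6*6**2 - 1*3 = 6*36 - 3 = 216 - 3 = 213)
p(X) = -639*X (p(X) = (213*(-3))*X = -639*X)
(95 + 2367) + p(g(1)) = (95 + 2367) - 639*40 = 2462 - 25560 = -23098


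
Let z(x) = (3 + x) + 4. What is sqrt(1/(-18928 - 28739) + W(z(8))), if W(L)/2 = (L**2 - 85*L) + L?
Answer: I*sqrt(4703335827897)/47667 ≈ 45.497*I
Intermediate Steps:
z(x) = 7 + x
W(L) = -168*L + 2*L**2 (W(L) = 2*((L**2 - 85*L) + L) = 2*(L**2 - 84*L) = -168*L + 2*L**2)
sqrt(1/(-18928 - 28739) + W(z(8))) = sqrt(1/(-18928 - 28739) + 2*(7 + 8)*(-84 + (7 + 8))) = sqrt(1/(-47667) + 2*15*(-84 + 15)) = sqrt(-1/47667 + 2*15*(-69)) = sqrt(-1/47667 - 2070) = sqrt(-98670691/47667) = I*sqrt(4703335827897)/47667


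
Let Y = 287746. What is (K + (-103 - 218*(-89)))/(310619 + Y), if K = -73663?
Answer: -54364/598365 ≈ -0.090854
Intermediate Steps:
(K + (-103 - 218*(-89)))/(310619 + Y) = (-73663 + (-103 - 218*(-89)))/(310619 + 287746) = (-73663 + (-103 + 19402))/598365 = (-73663 + 19299)*(1/598365) = -54364*1/598365 = -54364/598365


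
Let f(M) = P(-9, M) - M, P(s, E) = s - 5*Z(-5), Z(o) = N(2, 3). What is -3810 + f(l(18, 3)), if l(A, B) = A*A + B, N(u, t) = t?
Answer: -4161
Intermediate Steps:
Z(o) = 3
P(s, E) = -15 + s (P(s, E) = s - 5*3 = s - 15 = -15 + s)
l(A, B) = B + A**2 (l(A, B) = A**2 + B = B + A**2)
f(M) = -24 - M (f(M) = (-15 - 9) - M = -24 - M)
-3810 + f(l(18, 3)) = -3810 + (-24 - (3 + 18**2)) = -3810 + (-24 - (3 + 324)) = -3810 + (-24 - 1*327) = -3810 + (-24 - 327) = -3810 - 351 = -4161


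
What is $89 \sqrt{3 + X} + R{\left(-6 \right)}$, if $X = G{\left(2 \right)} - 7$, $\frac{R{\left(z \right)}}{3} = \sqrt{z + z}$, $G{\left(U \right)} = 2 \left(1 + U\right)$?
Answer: $89 \sqrt{2} + 6 i \sqrt{3} \approx 125.86 + 10.392 i$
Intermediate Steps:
$G{\left(U \right)} = 2 + 2 U$
$R{\left(z \right)} = 3 \sqrt{2} \sqrt{z}$ ($R{\left(z \right)} = 3 \sqrt{z + z} = 3 \sqrt{2 z} = 3 \sqrt{2} \sqrt{z}$)
$X = -1$ ($X = \left(2 + 2 \cdot 2\right) - 7 = \left(2 + 4\right) - 7 = 6 - 7 = -1$)
$89 \sqrt{3 + X} + R{\left(-6 \right)} = 89 \sqrt{3 - 1} + 3 \sqrt{2} \sqrt{-6} = 89 \sqrt{2} + 3 \sqrt{2} i \sqrt{6} = 89 \sqrt{2} + 6 i \sqrt{3}$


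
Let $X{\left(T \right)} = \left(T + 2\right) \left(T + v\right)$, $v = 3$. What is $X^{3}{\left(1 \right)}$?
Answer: $1728$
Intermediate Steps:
$X{\left(T \right)} = \left(2 + T\right) \left(3 + T\right)$ ($X{\left(T \right)} = \left(T + 2\right) \left(T + 3\right) = \left(2 + T\right) \left(3 + T\right)$)
$X^{3}{\left(1 \right)} = \left(6 + 1^{2} + 5 \cdot 1\right)^{3} = \left(6 + 1 + 5\right)^{3} = 12^{3} = 1728$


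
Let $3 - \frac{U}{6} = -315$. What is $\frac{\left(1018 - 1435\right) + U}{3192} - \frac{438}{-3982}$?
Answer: $\frac{174649}{302632} \approx 0.5771$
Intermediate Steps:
$U = 1908$ ($U = 18 - -1890 = 18 + 1890 = 1908$)
$\frac{\left(1018 - 1435\right) + U}{3192} - \frac{438}{-3982} = \frac{\left(1018 - 1435\right) + 1908}{3192} - \frac{438}{-3982} = \left(-417 + 1908\right) \frac{1}{3192} - - \frac{219}{1991} = 1491 \cdot \frac{1}{3192} + \frac{219}{1991} = \frac{71}{152} + \frac{219}{1991} = \frac{174649}{302632}$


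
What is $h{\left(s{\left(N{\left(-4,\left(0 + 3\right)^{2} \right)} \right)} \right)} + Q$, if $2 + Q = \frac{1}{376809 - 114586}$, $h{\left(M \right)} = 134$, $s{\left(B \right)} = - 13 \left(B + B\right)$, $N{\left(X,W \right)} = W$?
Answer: $\frac{34613437}{262223} \approx 132.0$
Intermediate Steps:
$s{\left(B \right)} = - 26 B$ ($s{\left(B \right)} = - 13 \cdot 2 B = - 26 B$)
$Q = - \frac{524445}{262223}$ ($Q = -2 + \frac{1}{376809 - 114586} = -2 + \frac{1}{262223} = - \frac{524445}{262223} \approx -2.0$)
$h{\left(s{\left(N{\left(-4,\left(0 + 3\right)^{2} \right)} \right)} \right)} + Q = 134 - \frac{524445}{262223} = \frac{34613437}{262223}$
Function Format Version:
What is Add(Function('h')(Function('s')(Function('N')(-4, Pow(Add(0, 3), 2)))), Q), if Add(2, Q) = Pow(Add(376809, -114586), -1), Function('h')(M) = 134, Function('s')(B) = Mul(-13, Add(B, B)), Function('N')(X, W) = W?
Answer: Rational(34613437, 262223) ≈ 132.00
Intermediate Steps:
Function('s')(B) = Mul(-26, B) (Function('s')(B) = Mul(-13, Mul(2, B)) = Mul(-26, B))
Q = Rational(-524445, 262223) (Q = Add(-2, Pow(Add(376809, -114586), -1)) = Add(-2, Pow(262223, -1)) = Add(-2, Rational(1, 262223)) = Rational(-524445, 262223) ≈ -2.0000)
Add(Function('h')(Function('s')(Function('N')(-4, Pow(Add(0, 3), 2)))), Q) = Add(134, Rational(-524445, 262223)) = Rational(34613437, 262223)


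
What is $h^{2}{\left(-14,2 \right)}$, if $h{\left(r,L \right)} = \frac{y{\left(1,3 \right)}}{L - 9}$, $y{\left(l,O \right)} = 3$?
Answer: $\frac{9}{49} \approx 0.18367$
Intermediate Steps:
$h{\left(r,L \right)} = \frac{3}{-9 + L}$ ($h{\left(r,L \right)} = \frac{3}{L - 9} = \frac{3}{-9 + L}$)
$h^{2}{\left(-14,2 \right)} = \left(\frac{3}{-9 + 2}\right)^{2} = \left(\frac{3}{-7}\right)^{2} = \left(3 \left(- \frac{1}{7}\right)\right)^{2} = \left(- \frac{3}{7}\right)^{2} = \frac{9}{49}$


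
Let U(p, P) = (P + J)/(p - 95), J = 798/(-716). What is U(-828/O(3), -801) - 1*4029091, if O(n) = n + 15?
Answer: -67793389447/16826 ≈ -4.0291e+6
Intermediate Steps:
O(n) = 15 + n
J = -399/358 (J = 798*(-1/716) = -399/358 ≈ -1.1145)
U(p, P) = (-399/358 + P)/(-95 + p) (U(p, P) = (P - 399/358)/(p - 95) = (-399/358 + P)/(-95 + p))
U(-828/O(3), -801) - 1*4029091 = (-399/358 - 801)/(-95 - 828/(15 + 3)) - 1*4029091 = -287157/358/(-95 - 828/18) - 4029091 = -287157/358/(-95 - 828*1/18) - 4029091 = -287157/358/(-95 - 46) - 4029091 = -287157/358/(-141) - 4029091 = -1/141*(-287157/358) - 4029091 = 95719/16826 - 4029091 = -67793389447/16826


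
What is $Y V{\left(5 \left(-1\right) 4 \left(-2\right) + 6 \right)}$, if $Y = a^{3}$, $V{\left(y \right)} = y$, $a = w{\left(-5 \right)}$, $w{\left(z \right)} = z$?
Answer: $-5750$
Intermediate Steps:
$a = -5$
$Y = -125$ ($Y = \left(-5\right)^{3} = -125$)
$Y V{\left(5 \left(-1\right) 4 \left(-2\right) + 6 \right)} = - 125 \left(5 \left(-1\right) 4 \left(-2\right) + 6\right) = - 125 \left(\left(-5\right) 4 \left(-2\right) + 6\right) = - 125 \left(\left(-20\right) \left(-2\right) + 6\right) = - 125 \left(40 + 6\right) = \left(-125\right) 46 = -5750$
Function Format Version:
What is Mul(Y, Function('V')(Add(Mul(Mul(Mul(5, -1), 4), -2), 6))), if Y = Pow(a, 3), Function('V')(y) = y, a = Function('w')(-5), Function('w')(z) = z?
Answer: -5750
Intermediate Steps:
a = -5
Y = -125 (Y = Pow(-5, 3) = -125)
Mul(Y, Function('V')(Add(Mul(Mul(Mul(5, -1), 4), -2), 6))) = Mul(-125, Add(Mul(Mul(Mul(5, -1), 4), -2), 6)) = Mul(-125, Add(Mul(Mul(-5, 4), -2), 6)) = Mul(-125, Add(Mul(-20, -2), 6)) = Mul(-125, Add(40, 6)) = Mul(-125, 46) = -5750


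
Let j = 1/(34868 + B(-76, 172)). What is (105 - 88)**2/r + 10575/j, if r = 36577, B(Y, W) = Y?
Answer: 13457607356089/36577 ≈ 3.6793e+8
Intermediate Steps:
j = 1/34792 (j = 1/(34868 - 76) = 1/34792 ≈ 2.8742e-5)
(105 - 88)**2/r + 10575/j = (105 - 88)**2/36577 + 10575/(1/34792) = 17**2*(1/36577) + 10575*34792 = 289*(1/36577) + 367925400 = 289/36577 + 367925400 = 13457607356089/36577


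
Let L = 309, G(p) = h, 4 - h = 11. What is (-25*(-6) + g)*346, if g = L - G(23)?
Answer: 161236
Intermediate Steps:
h = -7 (h = 4 - 1*11 = 4 - 11 = -7)
G(p) = -7
g = 316 (g = 309 - 1*(-7) = 309 + 7 = 316)
(-25*(-6) + g)*346 = (-25*(-6) + 316)*346 = (150 + 316)*346 = 466*346 = 161236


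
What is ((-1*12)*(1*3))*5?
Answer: -180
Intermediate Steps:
((-1*12)*(1*3))*5 = -12*3*5 = -36*5 = -180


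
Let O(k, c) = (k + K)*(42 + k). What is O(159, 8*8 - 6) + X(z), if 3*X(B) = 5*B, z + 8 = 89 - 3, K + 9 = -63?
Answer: 17617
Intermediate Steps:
K = -72 (K = -9 - 63 = -72)
O(k, c) = (-72 + k)*(42 + k) (O(k, c) = (k - 72)*(42 + k) = (-72 + k)*(42 + k))
z = 78 (z = -8 + (89 - 3) = -8 + 86 = 78)
X(B) = 5*B/3 (X(B) = (5*B)/3 = 5*B/3)
O(159, 8*8 - 6) + X(z) = (-3024 + 159² - 30*159) + (5/3)*78 = (-3024 + 25281 - 4770) + 130 = 17487 + 130 = 17617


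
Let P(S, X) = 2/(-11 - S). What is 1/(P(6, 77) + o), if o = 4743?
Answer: 17/80629 ≈ 0.00021084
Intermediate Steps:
1/(P(6, 77) + o) = 1/(-2/(11 + 6) + 4743) = 1/(-2/17 + 4743) = 1/(80629/17) = 17/80629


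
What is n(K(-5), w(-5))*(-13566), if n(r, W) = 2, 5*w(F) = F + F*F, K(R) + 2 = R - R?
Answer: -27132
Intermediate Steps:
K(R) = -2 (K(R) = -2 + (R - R) = -2 + 0 = -2)
w(F) = F/5 + F**2/5 (w(F) = (F + F*F)/5 = (F + F**2)/5 = F/5 + F**2/5)
n(K(-5), w(-5))*(-13566) = 2*(-13566) = -27132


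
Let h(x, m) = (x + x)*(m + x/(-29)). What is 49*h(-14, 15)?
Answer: -616028/29 ≈ -21242.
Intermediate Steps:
h(x, m) = 2*x*(m - x/29) (h(x, m) = (2*x)*(m + x*(-1/29)) = (2*x)*(m - x/29) = 2*x*(m - x/29))
49*h(-14, 15) = 49*((2/29)*(-14)*(-1*(-14) + 29*15)) = 49*((2/29)*(-14)*(14 + 435)) = 49*((2/29)*(-14)*449) = 49*(-12572/29) = -616028/29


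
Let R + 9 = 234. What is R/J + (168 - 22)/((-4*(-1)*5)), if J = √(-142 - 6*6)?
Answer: 73/10 - 225*I*√178/178 ≈ 7.3 - 16.864*I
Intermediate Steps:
R = 225 (R = -9 + 234 = 225)
J = I*√178 (J = √(-142 - 36) = √(-178) = I*√178 ≈ 13.342*I)
R/J + (168 - 22)/((-4*(-1)*5)) = 225/((I*√178)) + (168 - 22)/((-4*(-1)*5)) = 225*(-I*√178/178) + 146/((4*5)) = -225*I*√178/178 + 146/20 = -225*I*√178/178 + 146*(1/20) = -225*I*√178/178 + 73/10 = 73/10 - 225*I*√178/178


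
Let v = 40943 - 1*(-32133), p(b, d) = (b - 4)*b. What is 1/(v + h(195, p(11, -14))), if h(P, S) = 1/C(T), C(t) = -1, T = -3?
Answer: 1/73075 ≈ 1.3685e-5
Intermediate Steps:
p(b, d) = b*(-4 + b) (p(b, d) = (-4 + b)*b = b*(-4 + b))
h(P, S) = -1 (h(P, S) = 1/(-1) = -1)
v = 73076 (v = 40943 + 32133 = 73076)
1/(v + h(195, p(11, -14))) = 1/(73076 - 1) = 1/73075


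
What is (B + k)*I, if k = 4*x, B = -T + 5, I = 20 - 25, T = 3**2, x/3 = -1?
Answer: 80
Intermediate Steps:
x = -3 (x = 3*(-1) = -3)
T = 9
I = -5
B = -4 (B = -1*9 + 5 = -9 + 5 = -4)
k = -12 (k = 4*(-3) = -12)
(B + k)*I = (-4 - 12)*(-5) = -16*(-5) = 80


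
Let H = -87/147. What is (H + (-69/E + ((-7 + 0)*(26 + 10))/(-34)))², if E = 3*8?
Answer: 691111521/44408896 ≈ 15.562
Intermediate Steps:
E = 24
H = -29/49 (H = -87*1/147 = -29/49 ≈ -0.59184)
(H + (-69/E + ((-7 + 0)*(26 + 10))/(-34)))² = (-29/49 + (-69/24 + ((-7 + 0)*(26 + 10))/(-34)))² = (-29/49 + (-69*1/24 - 7*36*(-1/34)))² = (-29/49 + (-23/8 - 252*(-1/34)))² = (-29/49 + (-23/8 + 126/17))² = (-29/49 + 617/136)² = (26289/6664)² = 691111521/44408896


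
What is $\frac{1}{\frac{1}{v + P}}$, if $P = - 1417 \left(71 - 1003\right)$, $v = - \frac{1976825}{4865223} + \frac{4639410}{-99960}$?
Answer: $\frac{21408099263033003}{16210923036} \approx 1.3206 \cdot 10^{6}$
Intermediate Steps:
$v = - \frac{758978922181}{16210923036}$ ($v = \left(-1976825\right) \frac{1}{4865223} + 4639410 \left(- \frac{1}{99960}\right) = - \frac{1976825}{4865223} - \frac{154647}{3332} = - \frac{758978922181}{16210923036} \approx -46.819$)
$P = 1320644$ ($P = \left(-1417\right) \left(-932\right) = 1320644$)
$\frac{1}{\frac{1}{v + P}} = \frac{1}{\frac{1}{- \frac{758978922181}{16210923036} + 1320644}} = \frac{1}{\frac{1}{\frac{21408099263033003}{16210923036}}} = \frac{1}{\frac{16210923036}{21408099263033003}} = \frac{21408099263033003}{16210923036}$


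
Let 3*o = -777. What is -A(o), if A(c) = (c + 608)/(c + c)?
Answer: 349/518 ≈ 0.67375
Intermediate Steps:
o = -259 (o = (⅓)*(-777) = -259)
A(c) = (608 + c)/(2*c) (A(c) = (608 + c)/((2*c)) = (608 + c)*(1/(2*c)) = (608 + c)/(2*c))
-A(o) = -(608 - 259)/(2*(-259)) = -(-1)*349/(2*259) = -1*(-349/518) = 349/518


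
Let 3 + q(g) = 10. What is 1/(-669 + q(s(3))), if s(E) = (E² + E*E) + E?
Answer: -1/662 ≈ -0.0015106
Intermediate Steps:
s(E) = E + 2*E² (s(E) = (E² + E²) + E = 2*E² + E = E + 2*E²)
q(g) = 7 (q(g) = -3 + 10 = 7)
1/(-669 + q(s(3))) = 1/(-669 + 7) = 1/(-662) = -1/662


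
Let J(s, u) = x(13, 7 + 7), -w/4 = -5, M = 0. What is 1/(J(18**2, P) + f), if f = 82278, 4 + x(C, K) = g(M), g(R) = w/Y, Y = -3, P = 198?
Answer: 3/246802 ≈ 1.2155e-5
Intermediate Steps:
w = 20 (w = -4*(-5) = 20)
g(R) = -20/3 (g(R) = 20/(-3) = 20*(-1/3) = -20/3)
x(C, K) = -32/3 (x(C, K) = -4 - 20/3 = -32/3)
J(s, u) = -32/3
1/(J(18**2, P) + f) = 1/(-32/3 + 82278) = 1/(246802/3) = 3/246802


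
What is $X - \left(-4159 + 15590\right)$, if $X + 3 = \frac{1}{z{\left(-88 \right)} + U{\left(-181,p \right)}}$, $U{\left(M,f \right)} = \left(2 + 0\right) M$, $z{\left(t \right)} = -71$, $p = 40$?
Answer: $- \frac{4950923}{433} \approx -11434.0$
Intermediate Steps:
$U{\left(M,f \right)} = 2 M$
$X = - \frac{1300}{433}$ ($X = -3 + \frac{1}{-71 + 2 \left(-181\right)} = -3 + \frac{1}{-71 - 362} = -3 + \frac{1}{-433} = -3 - \frac{1}{433} = - \frac{1300}{433} \approx -3.0023$)
$X - \left(-4159 + 15590\right) = - \frac{1300}{433} - \left(-4159 + 15590\right) = - \frac{1300}{433} - 11431 = - \frac{4950923}{433}$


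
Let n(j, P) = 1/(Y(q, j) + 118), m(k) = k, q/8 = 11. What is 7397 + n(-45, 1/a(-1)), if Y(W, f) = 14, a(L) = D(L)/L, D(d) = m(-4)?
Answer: 976405/132 ≈ 7397.0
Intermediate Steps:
q = 88 (q = 8*11 = 88)
D(d) = -4
a(L) = -4/L
n(j, P) = 1/132 (n(j, P) = 1/(14 + 118) = 1/132)
7397 + n(-45, 1/a(-1)) = 7397 + 1/132 = 976405/132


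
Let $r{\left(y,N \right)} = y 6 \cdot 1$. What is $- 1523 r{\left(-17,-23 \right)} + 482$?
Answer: $155828$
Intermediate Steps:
$r{\left(y,N \right)} = 6 y$ ($r{\left(y,N \right)} = 6 y 1 = 6 y$)
$- 1523 r{\left(-17,-23 \right)} + 482 = - 1523 \cdot 6 \left(-17\right) + 482 = \left(-1523\right) \left(-102\right) + 482 = 155346 + 482 = 155828$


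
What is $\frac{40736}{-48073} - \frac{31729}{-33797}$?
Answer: $\frac{148553625}{1624723181} \approx 0.091433$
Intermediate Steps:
$\frac{40736}{-48073} - \frac{31729}{-33797} = 40736 \left(- \frac{1}{48073}\right) - - \frac{31729}{33797} = - \frac{40736}{48073} + \frac{31729}{33797} = \frac{148553625}{1624723181}$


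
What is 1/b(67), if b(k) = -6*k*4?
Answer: -1/1608 ≈ -0.00062189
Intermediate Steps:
b(k) = -24*k
1/b(67) = 1/(-24*67) = 1/(-1608) = -1/1608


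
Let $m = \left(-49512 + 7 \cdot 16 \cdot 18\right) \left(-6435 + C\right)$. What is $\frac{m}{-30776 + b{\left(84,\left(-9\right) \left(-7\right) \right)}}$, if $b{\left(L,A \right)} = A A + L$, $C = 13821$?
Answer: $\frac{350805456}{26723} \approx 13127.0$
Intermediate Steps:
$b{\left(L,A \right)} = L + A^{2}$ ($b{\left(L,A \right)} = A^{2} + L = L + A^{2}$)
$m = -350805456$ ($m = \left(-49512 + 7 \cdot 16 \cdot 18\right) \left(-6435 + 13821\right) = \left(-49512 + 112 \cdot 18\right) 7386 = \left(-49512 + 2016\right) 7386 = \left(-47496\right) 7386 = -350805456$)
$\frac{m}{-30776 + b{\left(84,\left(-9\right) \left(-7\right) \right)}} = - \frac{350805456}{-30776 + \left(84 + \left(\left(-9\right) \left(-7\right)\right)^{2}\right)} = - \frac{350805456}{-30776 + \left(84 + 63^{2}\right)} = - \frac{350805456}{-30776 + \left(84 + 3969\right)} = - \frac{350805456}{-30776 + 4053} = - \frac{350805456}{-26723} = \left(-350805456\right) \left(- \frac{1}{26723}\right) = \frac{350805456}{26723}$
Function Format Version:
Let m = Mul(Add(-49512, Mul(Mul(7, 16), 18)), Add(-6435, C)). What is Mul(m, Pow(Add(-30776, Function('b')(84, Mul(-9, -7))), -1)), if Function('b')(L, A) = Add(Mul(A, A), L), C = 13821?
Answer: Rational(350805456, 26723) ≈ 13127.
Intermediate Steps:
Function('b')(L, A) = Add(L, Pow(A, 2)) (Function('b')(L, A) = Add(Pow(A, 2), L) = Add(L, Pow(A, 2)))
m = -350805456 (m = Mul(Add(-49512, Mul(Mul(7, 16), 18)), Add(-6435, 13821)) = Mul(Add(-49512, Mul(112, 18)), 7386) = Mul(Add(-49512, 2016), 7386) = Mul(-47496, 7386) = -350805456)
Mul(m, Pow(Add(-30776, Function('b')(84, Mul(-9, -7))), -1)) = Mul(-350805456, Pow(Add(-30776, Add(84, Pow(Mul(-9, -7), 2))), -1)) = Mul(-350805456, Pow(Add(-30776, Add(84, Pow(63, 2))), -1)) = Mul(-350805456, Pow(Add(-30776, Add(84, 3969)), -1)) = Mul(-350805456, Pow(Add(-30776, 4053), -1)) = Mul(-350805456, Pow(-26723, -1)) = Mul(-350805456, Rational(-1, 26723)) = Rational(350805456, 26723)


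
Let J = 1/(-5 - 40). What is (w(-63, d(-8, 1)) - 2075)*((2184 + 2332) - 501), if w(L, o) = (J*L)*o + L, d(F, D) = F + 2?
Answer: -8617796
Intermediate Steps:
J = -1/45 (J = 1/(-45) = -1/45 ≈ -0.022222)
d(F, D) = 2 + F
w(L, o) = L - L*o/45 (w(L, o) = (-L/45)*o + L = -L*o/45 + L = L - L*o/45)
(w(-63, d(-8, 1)) - 2075)*((2184 + 2332) - 501) = ((1/45)*(-63)*(45 - (2 - 8)) - 2075)*((2184 + 2332) - 501) = ((1/45)*(-63)*(45 - 1*(-6)) - 2075)*(4516 - 501) = ((1/45)*(-63)*(45 + 6) - 2075)*4015 = ((1/45)*(-63)*51 - 2075)*4015 = (-357/5 - 2075)*4015 = -10732/5*4015 = -8617796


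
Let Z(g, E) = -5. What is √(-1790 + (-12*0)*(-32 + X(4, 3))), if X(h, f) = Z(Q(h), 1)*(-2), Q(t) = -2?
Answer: I*√1790 ≈ 42.308*I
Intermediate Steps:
X(h, f) = 10 (X(h, f) = -5*(-2) = 10)
√(-1790 + (-12*0)*(-32 + X(4, 3))) = √(-1790 + (-12*0)*(-32 + 10)) = √(-1790 + 0*(-22)) = √(-1790 + 0) = √(-1790) = I*√1790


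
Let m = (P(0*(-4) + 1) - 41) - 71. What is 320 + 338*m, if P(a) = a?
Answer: -37198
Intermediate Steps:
m = -111 (m = ((0*(-4) + 1) - 41) - 71 = ((0 + 1) - 41) - 71 = (1 - 41) - 71 = -40 - 71 = -111)
320 + 338*m = 320 + 338*(-111) = 320 - 37518 = -37198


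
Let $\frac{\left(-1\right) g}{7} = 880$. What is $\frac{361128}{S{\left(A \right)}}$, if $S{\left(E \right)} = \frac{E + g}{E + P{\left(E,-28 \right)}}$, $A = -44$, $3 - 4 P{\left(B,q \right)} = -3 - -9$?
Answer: $\frac{2693413}{1034} \approx 2604.8$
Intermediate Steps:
$P{\left(B,q \right)} = - \frac{3}{4}$ ($P{\left(B,q \right)} = \frac{3}{4} - \frac{-3 - -9}{4} = \frac{3}{4} - \frac{-3 + 9}{4} = \frac{3}{4} - \frac{3}{2} = - \frac{3}{4}$)
$g = -6160$ ($g = \left(-7\right) 880 = -6160$)
$S{\left(E \right)} = \frac{-6160 + E}{- \frac{3}{4} + E}$ ($S{\left(E \right)} = \frac{E - 6160}{E - \frac{3}{4}} = \frac{-6160 + E}{- \frac{3}{4} + E}$)
$\frac{361128}{S{\left(A \right)}} = \frac{361128}{4 \frac{1}{-3 + 4 \left(-44\right)} \left(-6160 - 44\right)} = \frac{361128}{4 \frac{1}{-3 - 176} \left(-6204\right)} = \frac{361128}{4 \frac{1}{-179} \left(-6204\right)} = \frac{361128}{4 \left(- \frac{1}{179}\right) \left(-6204\right)} = \frac{361128}{\frac{24816}{179}} = 361128 \cdot \frac{179}{24816} = \frac{2693413}{1034}$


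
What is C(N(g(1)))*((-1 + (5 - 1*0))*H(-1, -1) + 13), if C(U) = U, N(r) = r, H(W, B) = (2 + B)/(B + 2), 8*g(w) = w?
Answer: 17/8 ≈ 2.1250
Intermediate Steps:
g(w) = w/8
H(W, B) = 1 (H(W, B) = (2 + B)/(2 + B) = 1)
C(N(g(1)))*((-1 + (5 - 1*0))*H(-1, -1) + 13) = ((⅛)*1)*((-1 + (5 - 1*0))*1 + 13) = ((-1 + (5 + 0))*1 + 13)/8 = ((-1 + 5)*1 + 13)/8 = (4*1 + 13)/8 = (4 + 13)/8 = (⅛)*17 = 17/8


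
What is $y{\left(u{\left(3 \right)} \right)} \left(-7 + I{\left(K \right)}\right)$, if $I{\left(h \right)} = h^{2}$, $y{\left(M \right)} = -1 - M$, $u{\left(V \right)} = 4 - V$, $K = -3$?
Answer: $-4$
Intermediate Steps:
$y{\left(u{\left(3 \right)} \right)} \left(-7 + I{\left(K \right)}\right) = \left(-1 - \left(4 - 3\right)\right) \left(-7 + \left(-3\right)^{2}\right) = \left(-1 - \left(4 - 3\right)\right) \left(-7 + 9\right) = \left(-1 - 1\right) 2 = \left(-2\right) 2 = -4$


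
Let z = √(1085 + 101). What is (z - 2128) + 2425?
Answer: 297 + √1186 ≈ 331.44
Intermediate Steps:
z = √1186 ≈ 34.438
(z - 2128) + 2425 = (√1186 - 2128) + 2425 = (-2128 + √1186) + 2425 = 297 + √1186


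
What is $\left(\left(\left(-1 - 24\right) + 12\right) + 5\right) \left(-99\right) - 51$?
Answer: $741$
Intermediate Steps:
$\left(\left(\left(-1 - 24\right) + 12\right) + 5\right) \left(-99\right) - 51 = \left(\left(-25 + 12\right) + 5\right) \left(-99\right) - 51 = \left(-13 + 5\right) \left(-99\right) - 51 = \left(-8\right) \left(-99\right) - 51 = 792 - 51 = 741$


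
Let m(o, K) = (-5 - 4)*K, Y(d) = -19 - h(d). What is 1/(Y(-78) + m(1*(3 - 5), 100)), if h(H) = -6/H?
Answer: -13/11948 ≈ -0.0010880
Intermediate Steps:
Y(d) = -19 + 6/d (Y(d) = -19 - (-6)/d = -19 + 6/d)
m(o, K) = -9*K
1/(Y(-78) + m(1*(3 - 5), 100)) = 1/((-19 + 6/(-78)) - 9*100) = 1/((-19 + 6*(-1/78)) - 900) = 1/((-19 - 1/13) - 900) = 1/(-248/13 - 900) = 1/(-11948/13) = -13/11948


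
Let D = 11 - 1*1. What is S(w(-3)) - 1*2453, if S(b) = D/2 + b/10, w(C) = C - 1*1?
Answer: -12242/5 ≈ -2448.4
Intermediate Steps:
D = 10 (D = 11 - 1 = 10)
w(C) = -1 + C (w(C) = C - 1 = -1 + C)
S(b) = 5 + b/10 (S(b) = 10/2 + b/10 = 10*(½) + b*(⅒) = 5 + b/10)
S(w(-3)) - 1*2453 = (5 + (-1 - 3)/10) - 1*2453 = (5 + (⅒)*(-4)) - 2453 = (5 - ⅖) - 2453 = 23/5 - 2453 = -12242/5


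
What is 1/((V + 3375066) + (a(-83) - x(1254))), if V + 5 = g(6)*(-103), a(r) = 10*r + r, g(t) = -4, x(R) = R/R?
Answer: 1/3374559 ≈ 2.9634e-7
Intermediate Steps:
x(R) = 1
a(r) = 11*r
V = 407 (V = -5 - 4*(-103) = -5 + 412 = 407)
1/((V + 3375066) + (a(-83) - x(1254))) = 1/((407 + 3375066) + (11*(-83) - 1*1)) = 1/(3375473 + (-913 - 1)) = 1/(3375473 - 914) = 1/3374559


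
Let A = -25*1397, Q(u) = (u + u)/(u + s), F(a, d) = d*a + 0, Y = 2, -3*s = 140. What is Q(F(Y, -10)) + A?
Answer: -174622/5 ≈ -34924.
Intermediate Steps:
s = -140/3 (s = -⅓*140 = -140/3 ≈ -46.667)
F(a, d) = a*d (F(a, d) = a*d + 0 = a*d)
Q(u) = 2*u/(-140/3 + u) (Q(u) = (u + u)/(u - 140/3) = (2*u)/(-140/3 + u) = 2*u/(-140/3 + u))
A = -34925
Q(F(Y, -10)) + A = 6*(2*(-10))/(-140 + 3*(2*(-10))) - 34925 = 6*(-20)/(-140 + 3*(-20)) - 34925 = 6*(-20)/(-140 - 60) - 34925 = 6*(-20)/(-200) - 34925 = 6*(-20)*(-1/200) - 34925 = ⅗ - 34925 = -174622/5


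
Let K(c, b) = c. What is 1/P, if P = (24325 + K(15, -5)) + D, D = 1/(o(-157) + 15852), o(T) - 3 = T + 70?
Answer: 15768/383793121 ≈ 4.1085e-5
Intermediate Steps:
o(T) = 73 + T (o(T) = 3 + (T + 70) = 3 + (70 + T) = 73 + T)
D = 1/15768 (D = 1/((73 - 157) + 15852) = 1/(-84 + 15852) = 1/15768 ≈ 6.3420e-5)
P = 383793121/15768 (P = (24325 + 15) + 1/15768 = 24340 + 1/15768 = 383793121/15768 ≈ 24340.)
1/P = 1/(383793121/15768) = 15768/383793121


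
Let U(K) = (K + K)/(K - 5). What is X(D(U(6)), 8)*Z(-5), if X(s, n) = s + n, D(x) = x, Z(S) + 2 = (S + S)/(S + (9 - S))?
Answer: -560/9 ≈ -62.222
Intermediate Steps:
Z(S) = -2 + 2*S/9 (Z(S) = -2 + (S + S)/(S + (9 - S)) = -2 + (2*S)/9 = -2 + (2*S)*(⅑) = -2 + 2*S/9)
U(K) = 2*K/(-5 + K) (U(K) = (2*K)/(-5 + K) = 2*K/(-5 + K))
X(s, n) = n + s
X(D(U(6)), 8)*Z(-5) = (8 + 2*6/(-5 + 6))*(-2 + (2/9)*(-5)) = (8 + 2*6/1)*(-2 - 10/9) = (8 + 2*6*1)*(-28/9) = (8 + 12)*(-28/9) = 20*(-28/9) = -560/9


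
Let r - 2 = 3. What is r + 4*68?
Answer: 277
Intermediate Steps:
r = 5 (r = 2 + 3 = 5)
r + 4*68 = 5 + 4*68 = 5 + 272 = 277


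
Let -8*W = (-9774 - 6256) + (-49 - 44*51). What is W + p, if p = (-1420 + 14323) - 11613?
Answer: 28643/8 ≈ 3580.4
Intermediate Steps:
p = 1290 (p = 12903 - 11613 = 1290)
W = 18323/8 (W = -((-9774 - 6256) + (-49 - 44*51))/8 = -(-16030 + (-49 - 2244))/8 = -(-16030 - 2293)/8 = -1/8*(-18323) = 18323/8 ≈ 2290.4)
W + p = 18323/8 + 1290 = 28643/8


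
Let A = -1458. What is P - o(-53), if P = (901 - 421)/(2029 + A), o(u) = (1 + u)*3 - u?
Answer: 59293/571 ≈ 103.84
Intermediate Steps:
o(u) = 3 + 2*u (o(u) = (3 + 3*u) - u = 3 + 2*u)
P = 480/571 (P = (901 - 421)/(2029 - 1458) = 480/571 ≈ 0.84063)
P - o(-53) = 480/571 - (3 + 2*(-53)) = 480/571 - (3 - 106) = 480/571 - 1*(-103) = 480/571 + 103 = 59293/571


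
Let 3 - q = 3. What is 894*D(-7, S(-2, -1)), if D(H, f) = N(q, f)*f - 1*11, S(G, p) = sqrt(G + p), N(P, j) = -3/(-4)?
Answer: -9834 + 1341*I*sqrt(3)/2 ≈ -9834.0 + 1161.3*I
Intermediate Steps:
q = 0 (q = 3 - 1*3 = 3 - 3 = 0)
N(P, j) = 3/4 (N(P, j) = -3*(-1/4) = 3/4)
D(H, f) = -11 + 3*f/4 (D(H, f) = 3*f/4 - 1*11 = 3*f/4 - 11 = -11 + 3*f/4)
894*D(-7, S(-2, -1)) = 894*(-11 + 3*sqrt(-2 - 1)/4) = 894*(-11 + 3*sqrt(-3)/4) = 894*(-11 + 3*(I*sqrt(3))/4) = 894*(-11 + 3*I*sqrt(3)/4) = -9834 + 1341*I*sqrt(3)/2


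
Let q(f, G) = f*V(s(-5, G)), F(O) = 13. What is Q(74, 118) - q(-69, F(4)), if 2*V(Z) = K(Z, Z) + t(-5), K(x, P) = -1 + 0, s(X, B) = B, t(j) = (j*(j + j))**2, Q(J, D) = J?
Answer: 172579/2 ≈ 86290.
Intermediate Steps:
t(j) = 4*j**4 (t(j) = (j*(2*j))**2 = (2*j**2)**2 = 4*j**4)
K(x, P) = -1
V(Z) = 2499/2 (V(Z) = (-1 + 4*(-5)**4)/2 = (-1 + 4*625)/2 = (-1 + 2500)/2 = (1/2)*2499 = 2499/2)
q(f, G) = 2499*f/2 (q(f, G) = f*(2499/2) = 2499*f/2)
Q(74, 118) - q(-69, F(4)) = 74 - 2499*(-69)/2 = 74 - 1*(-172431/2) = 74 + 172431/2 = 172579/2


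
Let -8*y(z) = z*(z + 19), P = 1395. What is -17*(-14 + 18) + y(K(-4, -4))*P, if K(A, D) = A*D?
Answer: -97718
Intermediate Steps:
y(z) = -z*(19 + z)/8 (y(z) = -z*(z + 19)/8 = -z*(19 + z)/8)
-17*(-14 + 18) + y(K(-4, -4))*P = -17*(-14 + 18) - (-4*(-4))*(19 - 4*(-4))/8*1395 = -17*4 - ⅛*16*(19 + 16)*1395 = -68 - ⅛*16*35*1395 = -68 - 70*1395 = -68 - 97650 = -97718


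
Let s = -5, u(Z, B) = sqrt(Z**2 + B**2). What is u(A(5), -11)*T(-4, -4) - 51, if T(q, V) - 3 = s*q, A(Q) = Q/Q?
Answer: -51 + 23*sqrt(122) ≈ 203.04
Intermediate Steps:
A(Q) = 1
u(Z, B) = sqrt(B**2 + Z**2)
T(q, V) = 3 - 5*q
u(A(5), -11)*T(-4, -4) - 51 = sqrt((-11)**2 + 1**2)*(3 - 5*(-4)) - 51 = sqrt(121 + 1)*(3 + 20) - 51 = sqrt(122)*23 - 51 = 23*sqrt(122) - 51 = -51 + 23*sqrt(122)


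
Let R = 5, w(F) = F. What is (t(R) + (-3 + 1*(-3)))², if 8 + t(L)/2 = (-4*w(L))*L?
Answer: 49284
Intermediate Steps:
t(L) = -16 - 8*L² (t(L) = -16 + 2*((-4*L)*L) = -16 + 2*(-4*L²) = -16 - 8*L²)
(t(R) + (-3 + 1*(-3)))² = ((-16 - 8*5²) + (-3 + 1*(-3)))² = ((-16 - 8*25) + (-3 - 3))² = ((-16 - 200) - 6)² = (-216 - 6)² = (-222)² = 49284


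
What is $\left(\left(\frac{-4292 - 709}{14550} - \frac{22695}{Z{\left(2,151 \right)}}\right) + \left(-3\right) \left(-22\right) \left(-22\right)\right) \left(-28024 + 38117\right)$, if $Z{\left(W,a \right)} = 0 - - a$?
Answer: $- \frac{11846100274031}{732350} \approx -1.6175 \cdot 10^{7}$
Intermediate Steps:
$Z{\left(W,a \right)} = a$ ($Z{\left(W,a \right)} = 0 + a = a$)
$\left(\left(\frac{-4292 - 709}{14550} - \frac{22695}{Z{\left(2,151 \right)}}\right) + \left(-3\right) \left(-22\right) \left(-22\right)\right) \left(-28024 + 38117\right) = \left(\left(\frac{-4292 - 709}{14550} - \frac{22695}{151}\right) + \left(-3\right) \left(-22\right) \left(-22\right)\right) \left(-28024 + 38117\right) = \left(\left(\left(-5001\right) \frac{1}{14550} - \frac{22695}{151}\right) + 66 \left(-22\right)\right) 10093 = \left(\left(- \frac{1667}{4850} - \frac{22695}{151}\right) - 1452\right) 10093 = \left(- \frac{110322467}{732350} - 1452\right) 10093 = \left(- \frac{1173694667}{732350}\right) 10093 = - \frac{11846100274031}{732350}$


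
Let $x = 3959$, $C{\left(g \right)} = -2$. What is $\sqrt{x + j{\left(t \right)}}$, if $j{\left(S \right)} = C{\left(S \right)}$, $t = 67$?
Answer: $\sqrt{3957} \approx 62.905$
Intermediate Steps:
$j{\left(S \right)} = -2$
$\sqrt{x + j{\left(t \right)}} = \sqrt{3959 - 2} = \sqrt{3957}$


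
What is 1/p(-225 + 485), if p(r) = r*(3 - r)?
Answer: -1/66820 ≈ -1.4966e-5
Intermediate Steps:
1/p(-225 + 485) = 1/((-225 + 485)*(3 - (-225 + 485))) = 1/(260*(3 - 1*260)) = 1/(260*(3 - 260)) = 1/(260*(-257)) = 1/(-66820) = -1/66820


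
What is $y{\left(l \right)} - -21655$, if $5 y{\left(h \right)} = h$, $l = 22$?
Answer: $\frac{108297}{5} \approx 21659.0$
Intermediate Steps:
$y{\left(h \right)} = \frac{h}{5}$
$y{\left(l \right)} - -21655 = \frac{1}{5} \cdot 22 - -21655 = \frac{22}{5} + 21655 = \frac{108297}{5}$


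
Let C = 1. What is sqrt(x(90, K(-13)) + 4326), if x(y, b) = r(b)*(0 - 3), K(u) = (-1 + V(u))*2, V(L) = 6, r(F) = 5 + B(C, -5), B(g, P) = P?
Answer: sqrt(4326) ≈ 65.772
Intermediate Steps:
r(F) = 0 (r(F) = 5 - 5 = 0)
K(u) = 10 (K(u) = (-1 + 6)*2 = 5*2 = 10)
x(y, b) = 0 (x(y, b) = 0*(0 - 3) = 0*(-3) = 0)
sqrt(x(90, K(-13)) + 4326) = sqrt(0 + 4326) = sqrt(4326)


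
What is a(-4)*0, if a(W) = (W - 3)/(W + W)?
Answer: 0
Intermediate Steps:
a(W) = (-3 + W)/(2*W) (a(W) = (-3 + W)/((2*W)) = (-3 + W)*(1/(2*W)) = (-3 + W)/(2*W))
a(-4)*0 = ((½)*(-3 - 4)/(-4))*0 = ((½)*(-¼)*(-7))*0 = (7/8)*0 = 0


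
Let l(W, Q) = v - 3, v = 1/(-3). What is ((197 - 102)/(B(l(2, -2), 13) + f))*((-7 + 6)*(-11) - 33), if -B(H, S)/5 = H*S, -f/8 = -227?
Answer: -3135/3049 ≈ -1.0282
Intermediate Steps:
f = 1816 (f = -8*(-227) = 1816)
v = -1/3 ≈ -0.33333
l(W, Q) = -10/3 (l(W, Q) = -1/3 - 3 = -10/3)
B(H, S) = -5*H*S
((197 - 102)/(B(l(2, -2), 13) + f))*((-7 + 6)*(-11) - 33) = ((197 - 102)/(-5*(-10/3)*13 + 1816))*((-7 + 6)*(-11) - 33) = (95/(650/3 + 1816))*(-1*(-11) - 33) = (95/(6098/3))*(11 - 33) = (95*(3/6098))*(-22) = (285/6098)*(-22) = -3135/3049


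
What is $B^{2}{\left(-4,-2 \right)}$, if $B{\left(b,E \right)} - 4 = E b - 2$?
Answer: $100$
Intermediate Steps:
$B{\left(b,E \right)} = 2 + E b$ ($B{\left(b,E \right)} = 4 + \left(E b - 2\right) = 4 + \left(-2 + E b\right) = 2 + E b$)
$B^{2}{\left(-4,-2 \right)} = \left(2 - -8\right)^{2} = \left(2 + 8\right)^{2} = 10^{2} = 100$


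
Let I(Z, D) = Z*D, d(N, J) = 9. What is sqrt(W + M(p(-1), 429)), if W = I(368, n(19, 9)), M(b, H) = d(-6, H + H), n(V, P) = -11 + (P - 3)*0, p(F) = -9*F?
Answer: I*sqrt(4039) ≈ 63.553*I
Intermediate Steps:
n(V, P) = -11 (n(V, P) = -11 + (-3 + P)*0 = -11 + 0 = -11)
M(b, H) = 9
I(Z, D) = D*Z
W = -4048 (W = -11*368 = -4048)
sqrt(W + M(p(-1), 429)) = sqrt(-4048 + 9) = sqrt(-4039) = I*sqrt(4039)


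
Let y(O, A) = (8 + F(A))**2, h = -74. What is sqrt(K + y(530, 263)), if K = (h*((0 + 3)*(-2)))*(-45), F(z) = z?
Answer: sqrt(53461) ≈ 231.22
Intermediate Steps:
y(O, A) = (8 + A)**2
K = -19980 (K = -74*(0 + 3)*(-2)*(-45) = -222*(-2)*(-45) = -74*(-6)*(-45) = 444*(-45) = -19980)
sqrt(K + y(530, 263)) = sqrt(-19980 + (8 + 263)**2) = sqrt(-19980 + 271**2) = sqrt(-19980 + 73441) = sqrt(53461)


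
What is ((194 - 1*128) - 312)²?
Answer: 60516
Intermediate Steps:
((194 - 1*128) - 312)² = ((194 - 128) - 312)² = (66 - 312)² = (-246)² = 60516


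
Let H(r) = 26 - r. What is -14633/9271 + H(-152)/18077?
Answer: -262870503/167591867 ≈ -1.5685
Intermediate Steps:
-14633/9271 + H(-152)/18077 = -14633/9271 + (26 - 1*(-152))/18077 = -14633*1/9271 + (26 + 152)*(1/18077) = -14633/9271 + 178*(1/18077) = -14633/9271 + 178/18077 = -262870503/167591867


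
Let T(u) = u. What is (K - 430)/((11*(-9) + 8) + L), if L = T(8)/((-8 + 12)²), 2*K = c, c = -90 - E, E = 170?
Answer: 1120/181 ≈ 6.1878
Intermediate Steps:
c = -260 (c = -90 - 1*170 = -90 - 170 = -260)
K = -130 (K = (½)*(-260) = -130)
L = ½ (L = 8/((-8 + 12)²) = 8/(4²) = 8/16 = 8*(1/16) = ½ ≈ 0.50000)
(K - 430)/((11*(-9) + 8) + L) = (-130 - 430)/((11*(-9) + 8) + ½) = -560/((-99 + 8) + ½) = -560/(-91 + ½) = -560/(-181/2) = -560*(-2/181) = 1120/181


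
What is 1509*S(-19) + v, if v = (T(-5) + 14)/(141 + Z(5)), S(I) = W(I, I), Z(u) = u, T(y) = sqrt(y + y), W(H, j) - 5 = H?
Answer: -1542191/73 + I*sqrt(10)/146 ≈ -21126.0 + 0.021659*I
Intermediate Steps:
W(H, j) = 5 + H
T(y) = sqrt(2)*sqrt(y) (T(y) = sqrt(2*y) = sqrt(2)*sqrt(y))
S(I) = 5 + I
v = 7/73 + I*sqrt(10)/146 (v = (sqrt(2)*sqrt(-5) + 14)/(141 + 5) = (sqrt(2)*(I*sqrt(5)) + 14)/146 = (I*sqrt(10) + 14)*(1/146) = (14 + I*sqrt(10))*(1/146) = 7/73 + I*sqrt(10)/146 ≈ 0.09589 + 0.021659*I)
1509*S(-19) + v = 1509*(5 - 19) + (7/73 + I*sqrt(10)/146) = 1509*(-14) + (7/73 + I*sqrt(10)/146) = -21126 + (7/73 + I*sqrt(10)/146) = -1542191/73 + I*sqrt(10)/146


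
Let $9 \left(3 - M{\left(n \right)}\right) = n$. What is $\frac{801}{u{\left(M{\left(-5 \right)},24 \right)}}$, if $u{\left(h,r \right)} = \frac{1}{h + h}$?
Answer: $5696$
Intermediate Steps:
$M{\left(n \right)} = 3 - \frac{n}{9}$
$u{\left(h,r \right)} = \frac{1}{2 h}$
$\frac{801}{u{\left(M{\left(-5 \right)},24 \right)}} = \frac{801}{\frac{1}{2} \frac{1}{3 - - \frac{5}{9}}} = \frac{801}{\frac{1}{2} \frac{1}{3 + \frac{5}{9}}} = \frac{801}{\frac{1}{2} \frac{1}{\frac{32}{9}}} = \frac{801}{\frac{1}{2} \cdot \frac{9}{32}} = \frac{801}{\frac{9}{64}} = 801 \cdot \frac{64}{9} = 5696$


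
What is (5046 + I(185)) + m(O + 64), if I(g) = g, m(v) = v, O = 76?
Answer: 5371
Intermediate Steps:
(5046 + I(185)) + m(O + 64) = (5046 + 185) + (76 + 64) = 5231 + 140 = 5371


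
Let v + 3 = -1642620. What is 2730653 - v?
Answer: 4373276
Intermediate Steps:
v = -1642623 (v = -3 - 1642620 = -1642623)
2730653 - v = 2730653 - 1*(-1642623) = 2730653 + 1642623 = 4373276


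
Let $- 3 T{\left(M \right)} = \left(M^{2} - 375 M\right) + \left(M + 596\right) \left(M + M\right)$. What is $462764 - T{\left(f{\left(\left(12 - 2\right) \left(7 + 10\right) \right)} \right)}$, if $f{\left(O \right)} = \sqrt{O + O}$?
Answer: $463104 + \frac{1634 \sqrt{85}}{3} \approx 4.6813 \cdot 10^{5}$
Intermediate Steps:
$f{\left(O \right)} = \sqrt{2} \sqrt{O}$ ($f{\left(O \right)} = \sqrt{2 O} = \sqrt{2} \sqrt{O}$)
$T{\left(M \right)} = 125 M - \frac{M^{2}}{3} - \frac{2 M \left(596 + M\right)}{3}$ ($T{\left(M \right)} = - \frac{\left(M^{2} - 375 M\right) + \left(M + 596\right) \left(M + M\right)}{3} = - \frac{\left(M^{2} - 375 M\right) + \left(596 + M\right) 2 M}{3} = - \frac{\left(M^{2} - 375 M\right) + 2 M \left(596 + M\right)}{3} = - \frac{M^{2} - 375 M + 2 M \left(596 + M\right)}{3} = 125 M - \frac{M^{2}}{3} - \frac{2 M \left(596 + M\right)}{3}$)
$462764 - T{\left(f{\left(\left(12 - 2\right) \left(7 + 10\right) \right)} \right)} = 462764 - - \frac{\sqrt{2} \sqrt{\left(12 - 2\right) \left(7 + 10\right)} \left(817 + 3 \sqrt{2} \sqrt{\left(12 - 2\right) \left(7 + 10\right)}\right)}{3} = 462764 - - \frac{\sqrt{2} \sqrt{10 \cdot 17} \left(817 + 3 \sqrt{2} \sqrt{10 \cdot 17}\right)}{3} = 462764 - - \frac{\sqrt{2} \sqrt{170} \left(817 + 3 \sqrt{2} \sqrt{170}\right)}{3} = 462764 - - \frac{2 \sqrt{85} \left(817 + 3 \cdot 2 \sqrt{85}\right)}{3} = 462764 - - \frac{2 \sqrt{85} \left(817 + 6 \sqrt{85}\right)}{3} = 462764 + \frac{2 \sqrt{85} \left(817 + 6 \sqrt{85}\right)}{3}$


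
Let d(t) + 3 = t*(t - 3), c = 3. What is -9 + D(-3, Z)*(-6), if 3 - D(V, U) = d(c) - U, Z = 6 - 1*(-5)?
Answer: -111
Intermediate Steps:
Z = 11 (Z = 6 + 5 = 11)
d(t) = -3 + t*(-3 + t) (d(t) = -3 + t*(t - 3) = -3 + t*(-3 + t))
D(V, U) = 6 + U (D(V, U) = 3 - ((-3 + 3² - 3*3) - U) = 3 - ((-3 + 9 - 9) - U) = 3 - (-3 - U) = 3 + (3 + U) = 6 + U)
-9 + D(-3, Z)*(-6) = -9 + (6 + 11)*(-6) = -9 + 17*(-6) = -9 - 102 = -111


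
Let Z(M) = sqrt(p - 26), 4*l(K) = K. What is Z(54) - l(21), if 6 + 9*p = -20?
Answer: -21/4 + 2*I*sqrt(65)/3 ≈ -5.25 + 5.3748*I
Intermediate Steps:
p = -26/9 (p = -2/3 + (1/9)*(-20) = -2/3 - 20/9 = -26/9 ≈ -2.8889)
l(K) = K/4
Z(M) = 2*I*sqrt(65)/3 (Z(M) = sqrt(-26/9 - 26) = sqrt(-260/9) = 2*I*sqrt(65)/3)
Z(54) - l(21) = 2*I*sqrt(65)/3 - 21/4 = -21/4 + 2*I*sqrt(65)/3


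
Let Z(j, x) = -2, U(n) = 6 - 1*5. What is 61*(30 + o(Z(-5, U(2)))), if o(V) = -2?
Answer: 1708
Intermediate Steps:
U(n) = 1 (U(n) = 6 - 5 = 1)
61*(30 + o(Z(-5, U(2)))) = 61*(30 - 2) = 61*28 = 1708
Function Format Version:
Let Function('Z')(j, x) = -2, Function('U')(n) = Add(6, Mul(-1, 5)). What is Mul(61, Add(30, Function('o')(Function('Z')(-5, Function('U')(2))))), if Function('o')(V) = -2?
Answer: 1708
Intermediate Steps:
Function('U')(n) = 1 (Function('U')(n) = Add(6, -5) = 1)
Mul(61, Add(30, Function('o')(Function('Z')(-5, Function('U')(2))))) = Mul(61, Add(30, -2)) = Mul(61, 28) = 1708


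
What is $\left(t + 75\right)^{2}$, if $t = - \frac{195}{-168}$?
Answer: $\frac{18190225}{3136} \approx 5800.5$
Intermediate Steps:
$t = \frac{65}{56}$ ($t = \left(-195\right) \left(- \frac{1}{168}\right) = \frac{65}{56} \approx 1.1607$)
$\left(t + 75\right)^{2} = \left(\frac{65}{56} + 75\right)^{2} = \left(\frac{4265}{56}\right)^{2} = \frac{18190225}{3136}$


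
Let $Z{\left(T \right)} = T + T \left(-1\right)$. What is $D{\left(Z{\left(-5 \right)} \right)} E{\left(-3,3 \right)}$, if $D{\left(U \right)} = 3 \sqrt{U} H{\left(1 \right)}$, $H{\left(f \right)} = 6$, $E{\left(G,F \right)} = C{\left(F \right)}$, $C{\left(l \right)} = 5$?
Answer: $0$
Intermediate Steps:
$E{\left(G,F \right)} = 5$
$Z{\left(T \right)} = 0$ ($Z{\left(T \right)} = T - T = 0$)
$D{\left(U \right)} = 18 \sqrt{U}$ ($D{\left(U \right)} = 3 \sqrt{U} 6 = 18 \sqrt{U}$)
$D{\left(Z{\left(-5 \right)} \right)} E{\left(-3,3 \right)} = 18 \sqrt{0} \cdot 5 = 18 \cdot 0 \cdot 5 = 0 \cdot 5 = 0$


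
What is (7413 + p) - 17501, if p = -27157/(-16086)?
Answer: -162248411/16086 ≈ -10086.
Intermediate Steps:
p = 27157/16086 (p = -27157*(-1/16086) = 27157/16086 ≈ 1.6882)
(7413 + p) - 17501 = (7413 + 27157/16086) - 17501 = 119272675/16086 - 17501 = -162248411/16086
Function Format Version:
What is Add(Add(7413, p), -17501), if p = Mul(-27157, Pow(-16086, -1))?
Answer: Rational(-162248411, 16086) ≈ -10086.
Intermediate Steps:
p = Rational(27157, 16086) (p = Mul(-27157, Rational(-1, 16086)) = Rational(27157, 16086) ≈ 1.6882)
Add(Add(7413, p), -17501) = Add(Add(7413, Rational(27157, 16086)), -17501) = Add(Rational(119272675, 16086), -17501) = Rational(-162248411, 16086)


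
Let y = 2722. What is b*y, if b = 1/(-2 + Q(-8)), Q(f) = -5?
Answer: -2722/7 ≈ -388.86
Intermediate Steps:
b = -⅐ (b = 1/(-2 - 5) = 1/(-7) = -⅐ ≈ -0.14286)
b*y = -⅐*2722 = -2722/7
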